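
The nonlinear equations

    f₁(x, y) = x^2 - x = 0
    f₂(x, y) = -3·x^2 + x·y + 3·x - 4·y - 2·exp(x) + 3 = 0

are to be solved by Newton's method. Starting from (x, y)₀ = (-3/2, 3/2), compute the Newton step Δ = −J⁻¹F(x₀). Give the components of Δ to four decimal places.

At (-3/2, 3/2): F = (3.7500, -16.946260).
Jacobian J = [[2·x - 1, 0], [-6·x + y - 2·exp(x) + 3, x - 4]].
At the point, J = [[-4.0000, 0.0000], [13.053740, -5.5000]] (det J = 22.0000).
Solving J·Δ = −F gives Δ = (0.9375, -0.8561).

(0.9375, -0.8561)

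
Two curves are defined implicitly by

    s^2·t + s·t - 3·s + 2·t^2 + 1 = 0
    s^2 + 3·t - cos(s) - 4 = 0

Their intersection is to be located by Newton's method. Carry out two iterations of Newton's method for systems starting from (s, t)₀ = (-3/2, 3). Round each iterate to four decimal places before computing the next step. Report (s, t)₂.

(-11.5189, -7.9106)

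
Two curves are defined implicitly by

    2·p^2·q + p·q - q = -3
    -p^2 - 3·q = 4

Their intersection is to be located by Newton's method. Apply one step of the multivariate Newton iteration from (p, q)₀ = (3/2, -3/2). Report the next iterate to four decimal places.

(1.0215, -1.6048)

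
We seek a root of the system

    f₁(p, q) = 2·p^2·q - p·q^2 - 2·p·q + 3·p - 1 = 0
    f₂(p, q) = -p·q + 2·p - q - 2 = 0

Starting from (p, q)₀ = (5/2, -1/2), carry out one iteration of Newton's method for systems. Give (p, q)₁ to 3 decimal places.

At (5/2, -1/2): F = (2.125, 4.750).
Jacobian J = [[4·p·q - q^2 - 2·q + 3, 2·p^2 - 2·p·q - 2·p], [-q + 2, -p - 1]].
At the point, J = [[-1.250, 10.000], [2.500, -3.500]] (det J = -20.625).
Solving J·Δ = −F gives Δ = (-2.664, -0.545).
Then the next iterate is (p, q)₁ = (-0.164, -1.045).

(-0.164, -1.045)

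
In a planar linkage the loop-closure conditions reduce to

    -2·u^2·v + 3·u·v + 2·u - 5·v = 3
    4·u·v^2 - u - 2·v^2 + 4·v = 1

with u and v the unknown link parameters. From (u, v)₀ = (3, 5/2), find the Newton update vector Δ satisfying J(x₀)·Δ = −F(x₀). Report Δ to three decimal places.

(-0.997, -0.825)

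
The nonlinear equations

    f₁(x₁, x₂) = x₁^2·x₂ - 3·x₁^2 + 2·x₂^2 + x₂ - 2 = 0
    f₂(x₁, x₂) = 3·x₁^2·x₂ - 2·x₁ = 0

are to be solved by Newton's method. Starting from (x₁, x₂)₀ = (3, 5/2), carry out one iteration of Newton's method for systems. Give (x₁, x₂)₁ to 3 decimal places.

(1.937, 1.916)

At (3, 5/2): F = (8.500, 61.500).
Jacobian J = [[2·x₁·x₂ - 6·x₁, x₁^2 + 4·x₂ + 1], [6·x₁·x₂ - 2, 3·x₁^2]].
At the point, J = [[-3.000, 20.000], [43.000, 27.000]] (det J = -941.000).
Solving J·Δ = −F gives Δ = (-1.063, -0.584).
Then the next iterate is (x₁, x₂)₁ = (1.937, 1.916).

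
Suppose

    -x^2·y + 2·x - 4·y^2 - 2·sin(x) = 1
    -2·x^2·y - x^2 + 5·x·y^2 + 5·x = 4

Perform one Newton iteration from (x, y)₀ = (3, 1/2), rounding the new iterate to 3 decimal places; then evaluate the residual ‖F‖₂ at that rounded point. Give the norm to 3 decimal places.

0.798

At (3, 1/2): F = (-0.78224, -3.250).
Jacobian J = [[-2·x·y - 2·cos(x) + 2, -x^2 - 8·y], [-4·x·y - 2·x + 5·y^2 + 5, -2·x^2 + 10·x·y]].
At the point, J = [[0.97998, -13.000], [-5.750, -3.000]] (det J = -77.68995).
Solving J·Δ = −F gives Δ = (-0.514, -0.099).
Then the next iterate is (x, y)₁ = (2.486, 0.401).
Re-evaluating at (2.486, 0.401): F = (-0.36872, -0.70796), so ‖F‖₂ = 0.798.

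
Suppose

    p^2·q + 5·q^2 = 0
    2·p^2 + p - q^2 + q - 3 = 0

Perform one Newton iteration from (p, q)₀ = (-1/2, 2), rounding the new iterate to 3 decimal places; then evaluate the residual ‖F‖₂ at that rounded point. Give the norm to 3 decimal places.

At (-1/2, 2): F = (20.500, -5.000).
Jacobian J = [[2·p·q, p^2 + 10·q], [4·p + 1, -2·q + 1]].
At the point, J = [[-2.000, 20.250], [-1.000, -3.000]] (det J = 26.250).
Solving J·Δ = −F gives Δ = (-1.514, -1.162).
Then the next iterate is (p, q)₁ = (-2.014, 0.838).
Re-evaluating at (-2.014, 0.838): F = (6.91031, 3.23415), so ‖F‖₂ = 7.630.

7.630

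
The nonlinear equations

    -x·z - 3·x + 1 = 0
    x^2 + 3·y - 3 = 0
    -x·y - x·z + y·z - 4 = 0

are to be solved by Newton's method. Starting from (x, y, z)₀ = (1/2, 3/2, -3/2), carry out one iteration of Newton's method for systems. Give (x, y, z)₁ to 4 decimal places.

(-1.4643, 1.5714, 4.8929)

At (1/2, 3/2, -3/2): F = (0.2500, 1.7500, -6.2500).
Jacobian J = [[-z - 3, 0, -x], [2·x, 3, 0], [-y - z, -x + z, -x + y]].
At the point, J = [[-1.5000, 0.0000, -0.5000], [1.0000, 3.0000, 0.0000], [0.0000, -2.0000, 1.0000]] (det J = -3.5000).
Solving J·Δ = −F gives Δ = (-1.9643, 0.0714, 6.3929).
Then the next iterate is (x, y, z)₁ = (-1.4643, 1.5714, 4.8929).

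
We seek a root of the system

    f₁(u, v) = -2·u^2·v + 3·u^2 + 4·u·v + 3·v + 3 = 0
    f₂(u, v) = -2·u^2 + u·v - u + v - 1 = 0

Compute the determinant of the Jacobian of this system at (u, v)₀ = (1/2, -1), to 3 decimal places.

19.500

J = [[-4·u·v + 6·u + 4·v, -2·u^2 + 4·u + 3], [-4·u + v - 1, u + 1]].
At the point, J = [[1.000, 4.500], [-4.000, 1.500]].
det J = 19.500.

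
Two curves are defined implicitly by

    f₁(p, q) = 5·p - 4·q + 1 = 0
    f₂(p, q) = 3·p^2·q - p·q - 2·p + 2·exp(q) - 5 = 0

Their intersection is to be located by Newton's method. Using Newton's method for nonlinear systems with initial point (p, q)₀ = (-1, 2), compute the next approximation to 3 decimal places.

At (-1, 2): F = (-12.000, 19.77811).
Jacobian J = [[5, -4], [6·p·q - q - 2, 3·p^2 - p + 2·exp(q)]].
At the point, J = [[5.000, -4.000], [-16.000, 18.77811]] (det J = 29.89056).
Solving J·Δ = −F gives Δ = (4.892, 3.115).
Then the next iterate is (p, q)₁ = (3.892, 5.115).

(3.892, 5.115)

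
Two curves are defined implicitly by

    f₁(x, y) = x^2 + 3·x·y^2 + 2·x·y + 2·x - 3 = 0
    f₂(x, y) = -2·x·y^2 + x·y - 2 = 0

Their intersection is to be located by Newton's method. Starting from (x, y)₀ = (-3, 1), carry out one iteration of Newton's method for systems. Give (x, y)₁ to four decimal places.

(-10.4000, 0.0667)

At (-3, 1): F = (-15.0000, 1.0000).
Jacobian J = [[2·x + 3·y^2 + 2·y + 2, 6·x·y + 2·x], [-2·y^2 + y, -4·x·y + x]].
At the point, J = [[1.0000, -24.0000], [-1.0000, 9.0000]] (det J = -15.0000).
Solving J·Δ = −F gives Δ = (-7.4000, -0.9333).
Then the next iterate is (x, y)₁ = (-10.4000, 0.0667).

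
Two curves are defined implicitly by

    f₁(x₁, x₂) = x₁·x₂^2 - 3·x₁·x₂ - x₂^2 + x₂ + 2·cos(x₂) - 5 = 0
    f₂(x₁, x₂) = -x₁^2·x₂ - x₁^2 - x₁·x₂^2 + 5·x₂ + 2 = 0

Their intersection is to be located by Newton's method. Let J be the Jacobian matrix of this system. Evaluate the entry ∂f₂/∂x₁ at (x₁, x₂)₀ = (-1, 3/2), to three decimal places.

2.750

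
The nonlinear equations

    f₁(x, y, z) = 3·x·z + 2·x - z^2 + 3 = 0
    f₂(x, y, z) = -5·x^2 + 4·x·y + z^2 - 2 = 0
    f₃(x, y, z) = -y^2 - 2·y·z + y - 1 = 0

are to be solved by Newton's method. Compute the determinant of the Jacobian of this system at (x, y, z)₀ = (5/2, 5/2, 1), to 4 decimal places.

J = [[3·z + 2, 0, 3·x - 2·z], [-10·x + 4·y, 4·x, 2·z], [0, -2·y - 2·z + 1, -2·y]].
At the point, J = [[5.0000, 0.0000, 5.5000], [-15.0000, 10.0000, 2.0000], [0.0000, -6.0000, -5.0000]].
det J = 305.0000.

305.0000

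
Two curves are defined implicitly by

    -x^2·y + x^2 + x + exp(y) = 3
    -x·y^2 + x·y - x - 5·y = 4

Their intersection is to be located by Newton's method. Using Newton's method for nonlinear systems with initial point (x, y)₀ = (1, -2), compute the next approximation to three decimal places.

At (1, -2): F = (1.13534, -1.000).
Jacobian J = [[-2·x·y + 2·x + 1, -x^2 + exp(y)], [-y^2 + y - 1, -2·x·y + x - 5]].
At the point, J = [[7.000, -0.86466], [-7.000, 0.000]] (det J = -6.05265).
Solving J·Δ = −F gives Δ = (-0.143, 0.157).
Then the next iterate is (x, y)₁ = (0.857, -1.843).

(0.857, -1.843)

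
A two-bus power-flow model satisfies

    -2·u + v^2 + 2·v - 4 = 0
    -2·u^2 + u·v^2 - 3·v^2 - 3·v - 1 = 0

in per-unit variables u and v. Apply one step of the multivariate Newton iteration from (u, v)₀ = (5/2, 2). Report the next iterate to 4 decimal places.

(-0.4130, 1.1957)

At (5/2, 2): F = (-1.0000, -21.5000).
Jacobian J = [[-2, 2·v + 2], [-4·u + v^2, 2·u·v - 6·v - 3]].
At the point, J = [[-2.0000, 6.0000], [-6.0000, -5.0000]] (det J = 46.0000).
Solving J·Δ = −F gives Δ = (-2.9130, -0.8043).
Then the next iterate is (u, v)₁ = (-0.4130, 1.1957).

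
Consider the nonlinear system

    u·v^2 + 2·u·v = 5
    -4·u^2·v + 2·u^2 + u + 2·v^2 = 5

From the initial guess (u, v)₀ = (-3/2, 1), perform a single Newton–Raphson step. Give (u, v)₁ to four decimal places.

(-1.2593, -0.4630)

At (-3/2, 1): F = (-9.5000, -9.0000).
Jacobian J = [[v^2 + 2·v, 2·u·v + 2·u], [-8·u·v + 4·u + 1, -4·u^2 + 4·v]].
At the point, J = [[3.0000, -6.0000], [7.0000, -5.0000]] (det J = 27.0000).
Solving J·Δ = −F gives Δ = (0.2407, -1.4630).
Then the next iterate is (u, v)₁ = (-1.2593, -0.4630).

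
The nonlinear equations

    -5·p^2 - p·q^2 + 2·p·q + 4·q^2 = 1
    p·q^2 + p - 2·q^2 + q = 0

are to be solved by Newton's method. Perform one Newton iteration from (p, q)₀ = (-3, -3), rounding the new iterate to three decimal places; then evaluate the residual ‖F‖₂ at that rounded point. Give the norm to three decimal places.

18.701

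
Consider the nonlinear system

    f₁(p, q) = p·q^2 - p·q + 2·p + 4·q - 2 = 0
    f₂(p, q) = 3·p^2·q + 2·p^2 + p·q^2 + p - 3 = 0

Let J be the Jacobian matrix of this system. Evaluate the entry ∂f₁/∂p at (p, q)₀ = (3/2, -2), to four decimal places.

8.0000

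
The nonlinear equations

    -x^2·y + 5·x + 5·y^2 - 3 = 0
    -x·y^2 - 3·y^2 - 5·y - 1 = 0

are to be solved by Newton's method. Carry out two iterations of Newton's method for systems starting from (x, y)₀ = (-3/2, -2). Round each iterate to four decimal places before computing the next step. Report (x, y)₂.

(0.5461, -0.8415)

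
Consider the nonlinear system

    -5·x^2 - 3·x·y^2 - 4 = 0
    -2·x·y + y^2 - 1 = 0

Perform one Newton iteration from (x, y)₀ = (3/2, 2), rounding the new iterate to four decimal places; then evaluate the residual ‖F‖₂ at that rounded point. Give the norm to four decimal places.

9.9717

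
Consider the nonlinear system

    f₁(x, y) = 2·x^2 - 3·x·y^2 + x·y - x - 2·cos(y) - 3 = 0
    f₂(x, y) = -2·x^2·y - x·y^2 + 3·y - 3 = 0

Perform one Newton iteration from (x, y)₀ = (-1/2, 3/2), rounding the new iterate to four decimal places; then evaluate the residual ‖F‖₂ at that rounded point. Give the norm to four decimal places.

0.2966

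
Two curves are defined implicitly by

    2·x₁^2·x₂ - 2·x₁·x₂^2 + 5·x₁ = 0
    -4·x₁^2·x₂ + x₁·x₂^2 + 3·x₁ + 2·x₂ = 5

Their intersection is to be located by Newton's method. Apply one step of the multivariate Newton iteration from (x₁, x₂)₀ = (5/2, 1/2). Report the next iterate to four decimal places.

At (5/2, 1/2): F = (17.5000, -8.3750).
Jacobian J = [[4·x₁·x₂ - 2·x₂^2 + 5, 2·x₁^2 - 4·x₁·x₂], [-8·x₁·x₂ + x₂^2 + 3, -4·x₁^2 + 2·x₁·x₂ + 2]].
At the point, J = [[9.5000, 7.5000], [-6.7500, -20.5000]] (det J = -144.1250).
Solving J·Δ = −F gives Δ = (-2.0533, 0.2676).
Then the next iterate is (x₁, x₂)₁ = (0.4467, 0.7676).

(0.4467, 0.7676)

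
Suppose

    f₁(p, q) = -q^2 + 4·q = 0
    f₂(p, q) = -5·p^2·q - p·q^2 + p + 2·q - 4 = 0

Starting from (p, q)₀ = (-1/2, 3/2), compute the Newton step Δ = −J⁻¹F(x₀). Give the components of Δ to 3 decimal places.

(1.710, -3.750)

At (-1/2, 3/2): F = (3.750, -2.250).
Jacobian J = [[0, -2·q + 4], [-10·p·q - q^2 + 1, -5·p^2 - 2·p·q + 2]].
At the point, J = [[0.000, 1.000], [6.250, 2.250]] (det J = -6.250).
Solving J·Δ = −F gives Δ = (1.710, -3.750).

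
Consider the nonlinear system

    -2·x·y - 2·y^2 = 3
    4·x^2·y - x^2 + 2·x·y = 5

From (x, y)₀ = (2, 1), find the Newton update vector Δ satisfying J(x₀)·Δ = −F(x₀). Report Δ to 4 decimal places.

(1.2778, -1.4444)

At (2, 1): F = (-9.0000, 11.0000).
Jacobian J = [[-2·y, -2·x - 4·y], [8·x·y - 2·x + 2·y, 4·x^2 + 2·x]].
At the point, J = [[-2.0000, -8.0000], [14.0000, 20.0000]] (det J = 72.0000).
Solving J·Δ = −F gives Δ = (1.2778, -1.4444).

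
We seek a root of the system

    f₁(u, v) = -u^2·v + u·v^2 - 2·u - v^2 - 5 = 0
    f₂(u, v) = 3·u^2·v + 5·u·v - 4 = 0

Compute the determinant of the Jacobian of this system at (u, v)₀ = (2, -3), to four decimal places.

-92.0000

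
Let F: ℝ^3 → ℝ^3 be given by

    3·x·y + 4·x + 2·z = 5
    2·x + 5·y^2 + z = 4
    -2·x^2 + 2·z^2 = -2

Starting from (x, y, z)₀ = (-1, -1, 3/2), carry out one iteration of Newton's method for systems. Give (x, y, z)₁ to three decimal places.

(-7.034, -1.830, 4.773)

At (-1, -1, 3/2): F = (-3.000, 0.500, 4.500).
Jacobian J = [[3·y + 4, 3·x, 2], [2, 10·y, 1], [-4·x, 0, 4·z]].
At the point, J = [[1.000, -3.000, 2.000], [2.000, -10.000, 1.000], [4.000, 0.000, 6.000]] (det J = 44.000).
Solving J·Δ = −F gives Δ = (-6.034, -0.830, 3.273).
Then the next iterate is (x, y, z)₁ = (-7.034, -1.830, 4.773).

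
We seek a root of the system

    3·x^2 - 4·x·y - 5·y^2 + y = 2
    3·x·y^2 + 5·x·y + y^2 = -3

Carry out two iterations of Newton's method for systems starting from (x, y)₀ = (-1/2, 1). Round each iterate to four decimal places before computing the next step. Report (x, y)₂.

At (-1/2, 1): F = (-3.2500, 0.0000).
Jacobian J = [[6·x - 4·y, -4·x - 10·y + 1], [3·y^2 + 5·y, 6·x·y + 5·x + 2·y]].
At the point, J = [[-7.0000, -7.0000], [8.0000, -3.5000]] (det J = 80.5000).
Solving J·Δ = −F gives Δ = (-0.1413, -0.3230).
Then the next iterate is (x, y)₁ = (-0.6413, 0.6770).
Round to (-0.6413, 0.6770) and repeat: F = (-0.644208, 0.405749), J = [[-6.5558, -3.2048], [4.759987, -4.457461]].
Δ = (-0.0938, -0.0091), so (x, y)₂ = (-0.7351, 0.6679).

(-0.7351, 0.6679)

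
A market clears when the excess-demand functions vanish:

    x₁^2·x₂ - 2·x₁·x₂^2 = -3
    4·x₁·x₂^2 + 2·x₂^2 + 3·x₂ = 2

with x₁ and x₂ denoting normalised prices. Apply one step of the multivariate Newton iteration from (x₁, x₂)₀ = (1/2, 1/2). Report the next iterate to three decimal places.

(-26.833, 4.333)

At (1/2, 1/2): F = (2.875, 0.500).
Jacobian J = [[2·x₁·x₂ - 2·x₂^2, x₁^2 - 4·x₁·x₂], [4·x₂^2, 8·x₁·x₂ + 4·x₂ + 3]].
At the point, J = [[0.000, -0.750], [1.000, 7.000]] (det J = 0.750).
Solving J·Δ = −F gives Δ = (-27.333, 3.833).
Then the next iterate is (x₁, x₂)₁ = (-26.833, 4.333).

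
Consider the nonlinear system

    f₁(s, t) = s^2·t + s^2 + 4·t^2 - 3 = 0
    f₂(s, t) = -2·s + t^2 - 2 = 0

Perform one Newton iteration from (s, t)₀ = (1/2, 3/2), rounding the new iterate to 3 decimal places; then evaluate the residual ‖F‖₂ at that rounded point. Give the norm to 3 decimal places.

2.604

At (1/2, 3/2): F = (6.625, -0.750).
Jacobian J = [[2·s·t + 2·s, s^2 + 8·t], [-2, 2·t]].
At the point, J = [[2.500, 12.250], [-2.000, 3.000]] (det J = 32.000).
Solving J·Δ = −F gives Δ = (-0.908, -0.355).
Then the next iterate is (s, t)₁ = (-0.408, 1.145).
Re-evaluating at (-0.408, 1.145): F = (2.60117, 0.12702), so ‖F‖₂ = 2.604.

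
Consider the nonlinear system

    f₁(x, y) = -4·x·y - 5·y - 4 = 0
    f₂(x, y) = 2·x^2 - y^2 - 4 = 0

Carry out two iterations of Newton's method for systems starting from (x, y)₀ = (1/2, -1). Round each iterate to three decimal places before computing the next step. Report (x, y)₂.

(1.422, -0.336)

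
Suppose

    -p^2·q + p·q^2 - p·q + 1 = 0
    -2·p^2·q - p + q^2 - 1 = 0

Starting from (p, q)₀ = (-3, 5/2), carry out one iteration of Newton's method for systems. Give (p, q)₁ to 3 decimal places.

(-2.053, 1.786)

At (-3, 5/2): F = (-32.750, -36.750).
Jacobian J = [[-2·p·q + q^2 - q, -p^2 + 2·p·q - p], [-4·p·q - 1, -2·p^2 + 2·q]].
At the point, J = [[18.750, -21.000], [29.000, -13.000]] (det J = 365.250).
Solving J·Δ = −F gives Δ = (0.947, -0.714).
Then the next iterate is (p, q)₁ = (-2.053, 1.786).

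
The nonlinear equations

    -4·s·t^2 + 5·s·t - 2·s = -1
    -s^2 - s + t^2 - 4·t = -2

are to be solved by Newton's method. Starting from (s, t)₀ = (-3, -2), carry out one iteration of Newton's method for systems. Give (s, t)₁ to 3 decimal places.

At (-3, -2): F = (85.000, 8.000).
Jacobian J = [[-4·t^2 + 5·t - 2, -8·s·t + 5·s], [-2·s - 1, 2·t - 4]].
At the point, J = [[-28.000, -63.000], [5.000, -8.000]] (det J = 539.000).
Solving J·Δ = −F gives Δ = (0.327, 1.204).
Then the next iterate is (s, t)₁ = (-2.673, -0.796).

(-2.673, -0.796)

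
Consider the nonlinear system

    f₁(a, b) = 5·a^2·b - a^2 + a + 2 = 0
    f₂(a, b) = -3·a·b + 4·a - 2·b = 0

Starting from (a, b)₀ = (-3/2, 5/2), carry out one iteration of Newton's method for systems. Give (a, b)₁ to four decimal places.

At (-3/2, 5/2): F = (26.3750, 0.2500).
Jacobian J = [[10·a·b - 2·a + 1, 5·a^2], [-3·b + 4, -3·a - 2]].
At the point, J = [[-33.5000, 11.2500], [-3.5000, 2.5000]] (det J = -44.3750).
Solving J·Δ = −F gives Δ = (1.4225, 1.8915).
Then the next iterate is (a, b)₁ = (-0.0775, 4.3915).

(-0.0775, 4.3915)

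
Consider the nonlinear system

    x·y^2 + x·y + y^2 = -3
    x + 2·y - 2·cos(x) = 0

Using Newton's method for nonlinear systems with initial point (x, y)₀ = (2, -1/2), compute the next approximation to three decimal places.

(-1.162, 3.041)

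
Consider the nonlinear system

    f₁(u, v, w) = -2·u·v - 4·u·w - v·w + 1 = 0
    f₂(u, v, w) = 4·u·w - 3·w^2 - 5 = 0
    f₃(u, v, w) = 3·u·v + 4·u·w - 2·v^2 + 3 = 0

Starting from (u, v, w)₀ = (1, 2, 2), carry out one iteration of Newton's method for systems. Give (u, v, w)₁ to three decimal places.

At (1, 2, 2): F = (-15.000, -9.000, 9.000).
Jacobian J = [[-2·v - 4·w, -2·u - w, -4·u - v], [4·w, 0, 4·u - 6·w], [3·v + 4·w, 3·u - 4·v, 4·u]].
At the point, J = [[-12.000, -4.000, -6.000], [8.000, 0.000, -8.000], [14.000, -5.000, 4.000]] (det J = 1296.000).
Solving J·Δ = −F gives Δ = (-0.366, -0.417, -1.491).
Then the next iterate is (u, v, w)₁ = (0.634, 1.583, 0.509).

(0.634, 1.583, 0.509)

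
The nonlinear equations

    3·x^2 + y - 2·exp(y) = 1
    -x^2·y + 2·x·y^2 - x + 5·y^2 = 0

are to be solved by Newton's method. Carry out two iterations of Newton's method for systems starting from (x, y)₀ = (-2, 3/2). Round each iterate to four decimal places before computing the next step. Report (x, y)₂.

(-1.8296, 1.6795)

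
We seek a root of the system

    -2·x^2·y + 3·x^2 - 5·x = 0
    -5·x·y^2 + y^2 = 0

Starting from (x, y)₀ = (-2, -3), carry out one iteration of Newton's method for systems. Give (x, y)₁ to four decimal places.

(-1.0435, -2.1522)

At (-2, -3): F = (46.0000, 99.0000).
Jacobian J = [[-4·x·y + 6·x - 5, -2·x^2], [-5·y^2, -10·x·y + 2·y]].
At the point, J = [[-41.0000, -8.0000], [-45.0000, -66.0000]] (det J = 2346.0000).
Solving J·Δ = −F gives Δ = (0.9565, 0.8478).
Then the next iterate is (x, y)₁ = (-1.0435, -2.1522).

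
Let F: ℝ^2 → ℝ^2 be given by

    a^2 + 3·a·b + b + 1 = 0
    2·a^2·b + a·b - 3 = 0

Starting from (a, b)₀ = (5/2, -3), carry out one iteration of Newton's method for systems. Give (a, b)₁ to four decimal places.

(1.8912, -1.1395)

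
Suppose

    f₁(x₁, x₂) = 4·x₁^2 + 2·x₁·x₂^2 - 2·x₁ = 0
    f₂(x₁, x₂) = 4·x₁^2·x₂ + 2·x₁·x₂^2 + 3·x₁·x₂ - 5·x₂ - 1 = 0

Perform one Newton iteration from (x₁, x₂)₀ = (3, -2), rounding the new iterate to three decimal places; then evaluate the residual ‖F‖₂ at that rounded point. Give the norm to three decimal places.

At (3, -2): F = (54.000, -57.000).
Jacobian J = [[8·x₁ + 2·x₂^2 - 2, 4·x₁·x₂], [8·x₁·x₂ + 2·x₂^2 + 3·x₂, 4·x₁^2 + 4·x₁·x₂ + 3·x₁ - 5]].
At the point, J = [[30.000, -24.000], [-46.000, 16.000]] (det J = -624.000).
Solving J·Δ = −F gives Δ = (-0.808, 1.240).
Then the next iterate is (x₁, x₂)₁ = (2.192, -0.760).
Re-evaluating at (2.192, -0.760): F = (17.36765, -14.27235), so ‖F‖₂ = 22.480.

22.480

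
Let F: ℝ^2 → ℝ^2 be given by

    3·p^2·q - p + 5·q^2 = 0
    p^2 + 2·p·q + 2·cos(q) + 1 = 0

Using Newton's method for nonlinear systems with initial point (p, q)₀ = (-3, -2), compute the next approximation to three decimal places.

(-3.243, 3.643)

At (-3, -2): F = (-31.000, 21.16771).
Jacobian J = [[6·p·q - 1, 3·p^2 + 10·q], [2·p + 2·q, 2·p - 2·sin(q)]].
At the point, J = [[35.000, 7.000], [-10.000, -4.18141]] (det J = -76.34918).
Solving J·Δ = −F gives Δ = (-0.243, 5.643).
Then the next iterate is (p, q)₁ = (-3.243, 3.643).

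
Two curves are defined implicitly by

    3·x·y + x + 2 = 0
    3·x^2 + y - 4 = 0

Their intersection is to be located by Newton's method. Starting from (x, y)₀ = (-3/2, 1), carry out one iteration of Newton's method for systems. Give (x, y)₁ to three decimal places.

(-1.147, 0.425)

At (-3/2, 1): F = (-4.000, 3.750).
Jacobian J = [[3·y + 1, 3·x], [6·x, 1]].
At the point, J = [[4.000, -4.500], [-9.000, 1.000]] (det J = -36.500).
Solving J·Δ = −F gives Δ = (0.353, -0.575).
Then the next iterate is (x, y)₁ = (-1.147, 0.425).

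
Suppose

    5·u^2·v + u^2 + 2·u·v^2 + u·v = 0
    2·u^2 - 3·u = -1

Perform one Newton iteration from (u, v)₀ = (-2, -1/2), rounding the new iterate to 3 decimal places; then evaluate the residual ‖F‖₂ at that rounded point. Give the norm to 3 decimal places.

3.820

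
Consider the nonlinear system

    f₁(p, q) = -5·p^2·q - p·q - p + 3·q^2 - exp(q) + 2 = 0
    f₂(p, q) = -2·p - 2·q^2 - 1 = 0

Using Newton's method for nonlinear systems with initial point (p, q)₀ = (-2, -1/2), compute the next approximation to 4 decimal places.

(-0.7494, -0.4994)

At (-2, -1/2): F = (13.143469, 2.5000).
Jacobian J = [[-10·p·q - q - 1, -5·p^2 - p + 6·q - exp(q)], [-2, -4·q]].
At the point, J = [[-10.5000, -21.606531], [-2.0000, 2.0000]] (det J = -64.213061).
Solving J·Δ = −F gives Δ = (1.2506, 0.0006).
Then the next iterate is (p, q)₁ = (-0.7494, -0.4994).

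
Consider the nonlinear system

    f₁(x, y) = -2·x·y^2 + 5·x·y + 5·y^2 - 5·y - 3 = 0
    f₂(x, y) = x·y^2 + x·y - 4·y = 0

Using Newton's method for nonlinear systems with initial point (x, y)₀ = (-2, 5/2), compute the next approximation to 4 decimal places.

(0.1829, 1.9750)

At (-2, 5/2): F = (15.7500, -27.5000).
Jacobian J = [[-2·y^2 + 5·y, -4·x·y + 5·x + 10·y - 5], [y^2 + y, 2·x·y + x - 4]].
At the point, J = [[0.0000, 30.0000], [8.7500, -16.0000]] (det J = -262.5000).
Solving J·Δ = −F gives Δ = (2.1829, -0.5250).
Then the next iterate is (x, y)₁ = (0.1829, 1.9750).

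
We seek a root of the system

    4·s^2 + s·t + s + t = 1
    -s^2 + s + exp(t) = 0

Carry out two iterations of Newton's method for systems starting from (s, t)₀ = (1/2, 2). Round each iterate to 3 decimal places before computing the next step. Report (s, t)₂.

At (1/2, 2): F = (3.500, 7.63906).
Jacobian J = [[8·s + t + 1, s + 1], [-2·s + 1, exp(t)]].
At the point, J = [[7.000, 1.500], [0.000, 7.38906]] (det J = 51.72339).
Solving J·Δ = −F gives Δ = (-0.278, -1.034).
Then the next iterate is (s, t)₁ = (0.222, 0.966).
Round to (0.222, 0.966) and repeat: F = (0.59959, 2.80013), J = [[3.742, 1.222], [0.556, 2.62741]].
Δ = (0.202, -1.108), so (s, t)₂ = (0.424, -0.142).

(0.424, -0.142)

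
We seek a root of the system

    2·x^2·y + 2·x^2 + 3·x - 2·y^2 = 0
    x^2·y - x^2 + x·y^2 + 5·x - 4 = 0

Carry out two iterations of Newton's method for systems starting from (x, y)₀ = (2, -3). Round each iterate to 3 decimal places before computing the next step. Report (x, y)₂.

At (2, -3): F = (-28.000, 8.000).
Jacobian J = [[4·x·y + 4·x + 3, 2·x^2 - 4·y], [2·x·y - 2·x + y^2 + 5, x^2 + 2·x·y]].
At the point, J = [[-13.000, 20.000], [-2.000, -8.000]] (det J = 144.000).
Solving J·Δ = −F gives Δ = (-0.444, 1.111).
Then the next iterate is (x, y)₁ = (1.556, -1.889).
Round to (1.556, -1.889) and repeat: F = (-6.77342, 2.33765), J = [[-2.53314, 12.39827], [-0.42225, -3.45743]].
Δ = (0.398, 0.628), so (x, y)₂ = (1.954, -1.261).

(1.954, -1.261)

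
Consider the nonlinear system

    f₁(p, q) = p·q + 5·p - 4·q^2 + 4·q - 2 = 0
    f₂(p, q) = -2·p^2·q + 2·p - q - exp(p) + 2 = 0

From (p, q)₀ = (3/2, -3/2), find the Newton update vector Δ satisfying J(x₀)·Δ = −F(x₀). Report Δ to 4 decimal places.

(-0.6662, 0.8047)

At (3/2, -3/2): F = (-11.7500, 8.768311).
Jacobian J = [[q + 5, p - 8·q + 4], [-4·p·q - exp(p) + 2, -2·p^2 - 1]].
At the point, J = [[3.5000, 17.5000], [6.518311, -5.5000]] (det J = -133.320441).
Solving J·Δ = −F gives Δ = (-0.6662, 0.8047).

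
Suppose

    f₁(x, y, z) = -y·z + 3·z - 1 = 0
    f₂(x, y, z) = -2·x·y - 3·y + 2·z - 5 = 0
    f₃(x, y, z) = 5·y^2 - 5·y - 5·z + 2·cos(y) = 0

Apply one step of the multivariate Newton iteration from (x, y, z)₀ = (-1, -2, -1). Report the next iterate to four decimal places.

At (-1, -2, -1): F = (-6.0000, -5.0000, 34.167706).
Jacobian J = [[0, -z, -y + 3], [-2·y, -2·x - 3, 2], [0, 10·y - 2·sin(y) - 5, -5]].
At the point, J = [[0.0000, 1.0000, 5.0000], [4.0000, -1.0000, 2.0000], [0.0000, -23.181405, -5.0000]] (det J = -443.628103).
Solving J·Δ = −F gives Δ = (1.0945, 1.2699, 0.9460).
Then the next iterate is (x, y, z)₁ = (0.0945, -0.7301, -0.0540).

(0.0945, -0.7301, -0.0540)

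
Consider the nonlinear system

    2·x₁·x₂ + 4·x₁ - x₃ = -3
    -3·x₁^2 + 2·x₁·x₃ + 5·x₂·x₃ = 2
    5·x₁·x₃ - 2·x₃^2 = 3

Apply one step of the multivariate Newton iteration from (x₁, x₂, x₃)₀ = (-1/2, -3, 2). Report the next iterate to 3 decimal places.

(0.159, -1.421, 1.103)

At (-1/2, -3, 2): F = (2.000, -34.750, -16.000).
Jacobian J = [[2·x₂ + 4, 2·x₁, -1], [-6·x₁ + 2·x₃, 5·x₃, 2·x₁ + 5·x₂], [5·x₃, 0, 5·x₁ - 4·x₃]].
At the point, J = [[-2.000, -1.000, -1.000], [7.000, 10.000, -16.000], [10.000, 0.000, -10.500]] (det J = 396.500).
Solving J·Δ = −F gives Δ = (0.659, 1.579, -0.897).
Then the next iterate is (x₁, x₂, x₃)₁ = (0.159, -1.421, 1.103).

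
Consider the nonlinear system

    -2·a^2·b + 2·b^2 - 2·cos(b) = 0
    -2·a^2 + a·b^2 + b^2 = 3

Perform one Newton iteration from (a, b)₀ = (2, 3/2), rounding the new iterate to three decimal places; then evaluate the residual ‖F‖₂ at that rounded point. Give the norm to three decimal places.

At (2, 3/2): F = (-7.64147, -4.250).
Jacobian J = [[-4·a·b, -2·a^2 + 4·b + 2·sin(b)], [-4·a + b^2, 2·a·b + 2·b]].
At the point, J = [[-12.000, -0.00501], [-5.750, 9.000]] (det J = -108.02881).
Solving J·Δ = −F gives Δ = (-0.637, 0.065).
Then the next iterate is (a, b)₁ = (1.363, 1.565).
Re-evaluating at (1.363, 1.565): F = (-0.92796, -0.92802), so ‖F‖₂ = 1.312.

1.312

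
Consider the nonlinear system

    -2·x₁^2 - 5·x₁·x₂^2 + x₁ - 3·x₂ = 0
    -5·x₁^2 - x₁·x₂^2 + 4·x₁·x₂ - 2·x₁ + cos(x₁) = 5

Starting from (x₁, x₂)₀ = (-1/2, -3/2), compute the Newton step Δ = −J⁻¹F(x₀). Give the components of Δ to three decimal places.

(-1.628, 2.148)

At (-1/2, -3/2): F = (9.125, -0.24742).
Jacobian J = [[-4·x₁ - 5·x₂^2 + 1, -10·x₁·x₂ - 3], [-10·x₁ - x₂^2 + 4·x₂ - sin(x₁) - 2, -2·x₁·x₂ + 4·x₁]].
At the point, J = [[-8.250, -10.500], [-4.77057, -3.500]] (det J = -21.21603).
Solving J·Δ = −F gives Δ = (-1.628, 2.148).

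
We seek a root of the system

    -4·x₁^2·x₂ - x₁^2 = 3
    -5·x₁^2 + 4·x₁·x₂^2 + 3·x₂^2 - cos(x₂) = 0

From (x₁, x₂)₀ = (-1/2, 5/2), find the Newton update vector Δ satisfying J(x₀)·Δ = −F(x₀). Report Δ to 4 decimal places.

At (-1/2, 5/2): F = (-5.7500, 5.801144).
Jacobian J = [[-8·x₁·x₂ - 2·x₁, -4·x₁^2], [-10·x₁ + 4·x₂^2, 8·x₁·x₂ + 6·x₂ + sin(x₂)]].
At the point, J = [[11.0000, -1.0000], [30.0000, 5.598472]] (det J = 91.583194).
Solving J·Δ = −F gives Δ = (0.2882, -2.5803).

(0.2882, -2.5803)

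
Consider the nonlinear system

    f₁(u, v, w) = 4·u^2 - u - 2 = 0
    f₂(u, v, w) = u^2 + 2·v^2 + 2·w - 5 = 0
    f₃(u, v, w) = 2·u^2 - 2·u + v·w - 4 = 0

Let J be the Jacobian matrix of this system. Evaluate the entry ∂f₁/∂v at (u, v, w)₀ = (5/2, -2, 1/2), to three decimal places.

∂f₁/∂v = 0.
At (5/2, -2, 1/2) this is 0.000.

0.000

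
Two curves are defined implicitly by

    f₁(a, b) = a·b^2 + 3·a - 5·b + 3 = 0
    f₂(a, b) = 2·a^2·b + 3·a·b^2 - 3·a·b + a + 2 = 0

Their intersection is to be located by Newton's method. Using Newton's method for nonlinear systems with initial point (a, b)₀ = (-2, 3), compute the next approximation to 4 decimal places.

(-0.3152, 2.0716)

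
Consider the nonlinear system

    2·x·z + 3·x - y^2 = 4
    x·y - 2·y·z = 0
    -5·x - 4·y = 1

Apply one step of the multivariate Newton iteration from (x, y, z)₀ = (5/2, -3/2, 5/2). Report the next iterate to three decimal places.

(6.351, -8.189, -2.399)

At (5/2, -3/2, 5/2): F = (13.750, 3.750, -7.500).
Jacobian J = [[2·z + 3, -2·y, 2·x], [y, x - 2·z, -2·y], [-5, -4, 0]].
At the point, J = [[8.000, 3.000, 5.000], [-1.500, -2.500, 3.000], [-5.000, -4.000, 0.000]] (det J = 18.500).
Solving J·Δ = −F gives Δ = (3.851, -6.689, -4.899).
Then the next iterate is (x, y, z)₁ = (6.351, -8.189, -2.399).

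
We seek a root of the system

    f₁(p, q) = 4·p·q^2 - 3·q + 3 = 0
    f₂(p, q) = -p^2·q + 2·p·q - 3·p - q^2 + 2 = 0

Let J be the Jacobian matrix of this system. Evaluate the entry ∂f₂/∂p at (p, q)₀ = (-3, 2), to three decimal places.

∂f₂/∂p = -2·p·q + 2·q - 3.
At (-3, 2) this is 13.000.

13.000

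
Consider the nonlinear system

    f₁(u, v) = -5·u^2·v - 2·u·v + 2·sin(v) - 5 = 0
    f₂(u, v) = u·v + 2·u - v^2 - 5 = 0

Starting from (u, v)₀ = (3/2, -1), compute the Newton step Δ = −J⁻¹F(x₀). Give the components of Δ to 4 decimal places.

(0.4511, 1.1568)

At (3/2, -1): F = (7.567058, -4.5000).
Jacobian J = [[-10·u·v - 2·v, -5·u^2 - 2·u + 2·cos(v)], [v + 2, u - 2·v]].
At the point, J = [[17.0000, -13.169395], [1.0000, 3.5000]] (det J = 72.669395).
Solving J·Δ = −F gives Δ = (0.4511, 1.1568).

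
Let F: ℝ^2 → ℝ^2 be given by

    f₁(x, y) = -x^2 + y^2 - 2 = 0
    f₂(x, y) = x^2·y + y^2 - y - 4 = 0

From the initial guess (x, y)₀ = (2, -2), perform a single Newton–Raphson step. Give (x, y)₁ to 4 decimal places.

At (2, -2): F = (-2.0000, -6.0000).
Jacobian J = [[-2·x, 2·y], [2·x·y, x^2 + 2·y - 1]].
At the point, J = [[-4.0000, -4.0000], [-8.0000, -1.0000]] (det J = -28.0000).
Solving J·Δ = −F gives Δ = (-0.7857, 0.2857).
Then the next iterate is (x, y)₁ = (1.2143, -1.7143).

(1.2143, -1.7143)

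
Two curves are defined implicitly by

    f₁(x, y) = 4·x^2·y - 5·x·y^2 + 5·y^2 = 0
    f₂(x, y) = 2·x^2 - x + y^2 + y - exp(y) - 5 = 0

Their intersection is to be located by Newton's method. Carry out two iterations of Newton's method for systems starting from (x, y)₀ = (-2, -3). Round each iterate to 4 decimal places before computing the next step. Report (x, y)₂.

(-1.4459, -1.1132)

At (-2, -3): F = (87.0000, 10.950213).
Jacobian J = [[8·x·y - 5·y^2, 4·x^2 - 10·x·y + 10·y], [4·x - 1, 2·y - exp(y) + 1]].
At the point, J = [[3.0000, -74.0000], [-9.0000, -5.049787]] (det J = -681.149361).
Solving J·Δ = −F gives Δ = (0.5446, 1.1978).
Then the next iterate is (x, y)₁ = (-1.4554, -1.8022).
Round to (-1.4554, -1.8022) and repeat: F = (24.605171, 1.972568), J = [[4.743751, -35.778462], [-6.8216, -2.769336]].
Δ = (0.0095, 0.6890), so (x, y)₂ = (-1.4459, -1.1132).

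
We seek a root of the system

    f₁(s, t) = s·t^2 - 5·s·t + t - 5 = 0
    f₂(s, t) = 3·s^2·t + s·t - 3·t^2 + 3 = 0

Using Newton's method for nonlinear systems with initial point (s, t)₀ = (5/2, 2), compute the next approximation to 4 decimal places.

(-13.0000, 52.0000)

At (5/2, 2): F = (-18.0000, 33.5000).
Jacobian J = [[t^2 - 5·t, 2·s·t - 5·s + 1], [6·s·t + t, 3·s^2 + s - 6·t]].
At the point, J = [[-6.0000, -1.5000], [32.0000, 9.2500]] (det J = -7.5000).
Solving J·Δ = −F gives Δ = (-15.5000, 50.0000).
Then the next iterate is (s, t)₁ = (-13.0000, 52.0000).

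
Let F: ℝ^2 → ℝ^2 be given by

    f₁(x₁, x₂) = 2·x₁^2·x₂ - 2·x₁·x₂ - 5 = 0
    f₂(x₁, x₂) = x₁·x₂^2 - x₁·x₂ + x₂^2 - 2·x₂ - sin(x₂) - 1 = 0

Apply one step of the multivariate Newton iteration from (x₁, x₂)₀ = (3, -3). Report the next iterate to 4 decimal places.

At (3, -3): F = (-41.0000, 50.141120).
Jacobian J = [[4·x₁·x₂ - 2·x₂, 2·x₁^2 - 2·x₁], [x₂^2 - x₂, 2·x₁·x₂ - x₁ + 2·x₂ - cos(x₂) - 2]].
At the point, J = [[-30.0000, 12.0000], [12.0000, -28.010008]] (det J = 696.300225).
Solving J·Δ = −F gives Δ = (-0.7852, 1.4537).
Then the next iterate is (x₁, x₂)₁ = (2.2148, -1.5463).

(2.2148, -1.5463)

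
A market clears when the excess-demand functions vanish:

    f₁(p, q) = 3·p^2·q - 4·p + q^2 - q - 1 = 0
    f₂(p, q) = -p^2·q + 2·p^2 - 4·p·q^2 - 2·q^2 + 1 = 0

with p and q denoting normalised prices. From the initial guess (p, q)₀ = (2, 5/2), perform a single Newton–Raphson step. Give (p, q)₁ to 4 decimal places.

(1.6703, 1.4889)

At (2, 5/2): F = (24.7500, -63.5000).
Jacobian J = [[6·p·q - 4, 3·p^2 + 2·q - 1], [-2·p·q + 4·p - 4·q^2, -p^2 - 8·p·q - 4·q]].
At the point, J = [[26.0000, 16.0000], [-27.0000, -54.0000]] (det J = -972.0000).
Solving J·Δ = −F gives Δ = (-0.3297, -1.0111).
Then the next iterate is (p, q)₁ = (1.6703, 1.4889).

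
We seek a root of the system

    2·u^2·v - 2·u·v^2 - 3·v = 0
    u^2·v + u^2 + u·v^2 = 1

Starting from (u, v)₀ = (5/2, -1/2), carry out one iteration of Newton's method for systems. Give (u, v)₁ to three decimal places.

At (5/2, -1/2): F = (-6.000, 2.750).
Jacobian J = [[4·u·v - 2·v^2, 2·u^2 - 4·u·v - 3], [2·u·v + 2·u + v^2, u^2 + 2·u·v]].
At the point, J = [[-5.500, 14.500], [2.750, 3.750]] (det J = -60.500).
Solving J·Δ = −F gives Δ = (-1.031, 0.023).
Then the next iterate is (u, v)₁ = (1.469, -0.477).

(1.469, -0.477)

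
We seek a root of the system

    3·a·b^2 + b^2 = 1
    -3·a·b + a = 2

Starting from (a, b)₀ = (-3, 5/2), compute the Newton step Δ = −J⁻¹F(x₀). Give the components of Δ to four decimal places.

(2.6411, -0.0370)

At (-3, 5/2): F = (-51.0000, 17.5000).
Jacobian J = [[3·b^2, 6·a·b + 2·b], [-3·b + 1, -3·a]].
At the point, J = [[18.7500, -40.0000], [-6.5000, 9.0000]] (det J = -91.2500).
Solving J·Δ = −F gives Δ = (2.6411, -0.0370).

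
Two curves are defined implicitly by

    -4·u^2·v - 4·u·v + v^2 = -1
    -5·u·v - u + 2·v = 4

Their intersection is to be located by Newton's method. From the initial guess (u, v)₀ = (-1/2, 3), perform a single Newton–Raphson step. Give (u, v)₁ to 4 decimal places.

(-0.3973, 1.1429)

At (-1/2, 3): F = (13.0000, 10.0000).
Jacobian J = [[-8·u·v - 4·v, -4·u^2 - 4·u + 2·v], [-5·v - 1, -5·u + 2]].
At the point, J = [[0.0000, 7.0000], [-16.0000, 4.5000]] (det J = 112.0000).
Solving J·Δ = −F gives Δ = (0.1027, -1.8571).
Then the next iterate is (u, v)₁ = (-0.3973, 1.1429).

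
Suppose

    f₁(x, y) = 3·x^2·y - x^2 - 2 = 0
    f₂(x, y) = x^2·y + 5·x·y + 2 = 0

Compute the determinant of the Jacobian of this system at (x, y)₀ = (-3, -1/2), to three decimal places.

J = [[6·x·y - 2·x, 3·x^2], [2·x·y + 5·y, x^2 + 5·x]].
At the point, J = [[15.000, 27.000], [0.500, -6.000]].
det J = -103.500.

-103.500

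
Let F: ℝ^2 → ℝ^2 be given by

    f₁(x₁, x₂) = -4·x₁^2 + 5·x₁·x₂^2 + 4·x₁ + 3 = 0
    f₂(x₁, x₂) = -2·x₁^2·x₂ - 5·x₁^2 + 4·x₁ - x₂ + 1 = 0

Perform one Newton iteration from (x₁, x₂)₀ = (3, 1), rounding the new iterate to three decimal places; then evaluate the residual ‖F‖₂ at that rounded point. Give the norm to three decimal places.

At (3, 1): F = (-6.000, -51.000).
Jacobian J = [[-8·x₁ + 5·x₂^2 + 4, 10·x₁·x₂], [-4·x₁·x₂ - 10·x₁ + 4, -2·x₁^2 - 1]].
At the point, J = [[-15.000, 30.000], [-38.000, -19.000]] (det J = 1425.000).
Solving J·Δ = −F gives Δ = (-1.154, -0.377).
Then the next iterate is (x₁, x₂)₁ = (1.846, 0.623).
Re-evaluating at (1.846, 0.623): F = (0.33557, -13.52359), so ‖F‖₂ = 13.528.

13.528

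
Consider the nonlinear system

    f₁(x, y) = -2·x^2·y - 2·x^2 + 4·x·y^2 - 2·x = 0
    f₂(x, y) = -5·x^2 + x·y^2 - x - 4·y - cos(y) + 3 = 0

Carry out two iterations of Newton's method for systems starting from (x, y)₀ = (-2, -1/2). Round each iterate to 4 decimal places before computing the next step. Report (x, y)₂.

At (-2, -1/2): F = (-2.0000, -14.377583).
Jacobian J = [[-4·x·y - 4·x + 4·y^2 - 2, -2·x^2 + 8·x·y], [-10·x + y^2 - 1, 2·x·y + sin(y) - 4]].
At the point, J = [[3.0000, 0.0000], [19.2500, -2.479426]] (det J = -7.438277).
Solving J·Δ = −F gives Δ = (0.6667, -0.6228).
Then the next iterate is (x, y)₁ = (-1.3333, -1.1228).
Round to (-1.3333, -1.1228) and repeat: F = (-3.620257, -2.177969), J = [[2.387802, 8.420856], [13.593680, -1.907258]].
Δ = (0.2121, 0.3698), so (x, y)₂ = (-1.1212, -0.7530).

(-1.1212, -0.7530)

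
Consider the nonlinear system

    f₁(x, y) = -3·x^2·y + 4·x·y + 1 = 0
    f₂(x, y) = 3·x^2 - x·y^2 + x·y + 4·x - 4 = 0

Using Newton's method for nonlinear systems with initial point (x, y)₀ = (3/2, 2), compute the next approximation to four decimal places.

(1.3768, 2.9765)

At (3/2, 2): F = (-0.5000, 5.7500).
Jacobian J = [[-6·x·y + 4·y, -3·x^2 + 4·x], [6·x - y^2 + y + 4, -2·x·y + x]].
At the point, J = [[-10.0000, -0.7500], [11.0000, -4.5000]] (det J = 53.2500).
Solving J·Δ = −F gives Δ = (-0.1232, 0.9765).
Then the next iterate is (x, y)₁ = (1.3768, 2.9765).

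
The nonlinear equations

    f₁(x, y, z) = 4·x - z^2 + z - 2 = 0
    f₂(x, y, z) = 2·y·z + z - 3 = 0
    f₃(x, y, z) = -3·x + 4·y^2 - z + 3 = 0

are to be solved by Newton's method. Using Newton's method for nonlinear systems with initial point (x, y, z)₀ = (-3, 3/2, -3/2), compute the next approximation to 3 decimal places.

(-0.052, 0.486, -0.010)

At (-3, 3/2, -3/2): F = (-17.750, -9.000, 22.500).
Jacobian J = [[4, 0, -2·z + 1], [0, 2·z, 2·y + 1], [-3, 8·y, -1]].
At the point, J = [[4.000, 0.000, 4.000], [0.000, -3.000, 4.000], [-3.000, 12.000, -1.000]] (det J = -216.000).
Solving J·Δ = −F gives Δ = (2.948, -1.014, 1.490).
Then the next iterate is (x, y, z)₁ = (-0.052, 0.486, -0.010).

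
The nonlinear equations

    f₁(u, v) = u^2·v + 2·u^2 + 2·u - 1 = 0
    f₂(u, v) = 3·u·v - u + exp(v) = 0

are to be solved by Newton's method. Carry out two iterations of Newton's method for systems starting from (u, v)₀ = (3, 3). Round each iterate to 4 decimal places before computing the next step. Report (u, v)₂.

(1.0234, 0.8867)

At (3, 3): F = (50.0000, 44.085537).
Jacobian J = [[2·u·v + 4·u + 2, u^2], [3·v - 1, 3·u + exp(v)]].
At the point, J = [[32.0000, 9.0000], [8.0000, 29.085537]] (det J = 858.737182).
Solving J·Δ = −F gives Δ = (-1.2315, -1.1770).
Then the next iterate is (u, v)₁ = (1.7685, 1.8230).
Round to (1.7685, 1.8230) and repeat: F = (14.493785, 14.093828), J = [[15.521951, 3.127592], [4.4690, 11.495902]].
Δ = (-0.7451, -0.9363), so (u, v)₂ = (1.0234, 0.8867).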